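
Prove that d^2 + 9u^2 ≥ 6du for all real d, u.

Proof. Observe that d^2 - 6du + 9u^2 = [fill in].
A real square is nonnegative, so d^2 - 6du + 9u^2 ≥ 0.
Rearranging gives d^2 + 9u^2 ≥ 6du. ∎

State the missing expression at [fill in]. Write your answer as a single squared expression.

d^2 - 6du + 9u^2 is a perfect-square trinomial: the outer terms are (d)^2 and (3u)^2, and the cross term is -2·d·3u.
So d^2 - 6du + 9u^2 = (d - 3u)^2 ≥ 0.

(d - 3u)^2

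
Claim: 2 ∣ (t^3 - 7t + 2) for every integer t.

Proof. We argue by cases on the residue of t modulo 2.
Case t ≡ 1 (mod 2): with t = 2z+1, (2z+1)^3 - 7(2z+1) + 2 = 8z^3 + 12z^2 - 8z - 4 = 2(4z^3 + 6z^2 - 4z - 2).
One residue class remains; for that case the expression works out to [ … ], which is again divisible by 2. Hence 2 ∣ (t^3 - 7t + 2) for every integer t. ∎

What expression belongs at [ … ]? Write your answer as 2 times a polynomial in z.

Only t ≡ 0 (mod 2) is unaccounted for. Put t = 2z:
(2z)^3 - 7(2z) + 2 expands to 8z^3 - 14z + 2,
and factoring out 2 leaves 2(4z^3 - 7z + 1).

2(4z^3 - 7z + 1)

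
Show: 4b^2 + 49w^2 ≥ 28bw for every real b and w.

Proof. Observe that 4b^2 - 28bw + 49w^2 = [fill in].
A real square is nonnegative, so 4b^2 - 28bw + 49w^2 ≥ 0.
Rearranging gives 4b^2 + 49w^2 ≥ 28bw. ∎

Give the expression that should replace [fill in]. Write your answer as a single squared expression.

(2b - 7w)^2

The leading and trailing coefficients are 2^2 and 7^2, and 28 = 2·2·7, so the trinomial is (2b - 7w)^2.
Hence 4b^2 - 28bw + 49w^2 ≥ 0.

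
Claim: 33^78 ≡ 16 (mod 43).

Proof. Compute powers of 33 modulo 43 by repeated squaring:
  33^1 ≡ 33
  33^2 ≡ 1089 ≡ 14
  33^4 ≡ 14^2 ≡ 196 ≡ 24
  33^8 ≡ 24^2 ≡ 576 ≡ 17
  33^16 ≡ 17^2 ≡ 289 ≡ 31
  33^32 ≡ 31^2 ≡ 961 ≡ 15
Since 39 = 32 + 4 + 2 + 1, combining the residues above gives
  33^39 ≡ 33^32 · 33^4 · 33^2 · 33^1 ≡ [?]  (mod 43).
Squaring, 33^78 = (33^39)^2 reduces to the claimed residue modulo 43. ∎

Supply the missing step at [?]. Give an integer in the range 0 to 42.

Multiply the listed residues: 15 · 24 · 14 · 33 = 360 → 5040 → 166320.
Reducing modulo 43: 166320 = 3867·43 + 39, so 33^39 ≡ 39.

39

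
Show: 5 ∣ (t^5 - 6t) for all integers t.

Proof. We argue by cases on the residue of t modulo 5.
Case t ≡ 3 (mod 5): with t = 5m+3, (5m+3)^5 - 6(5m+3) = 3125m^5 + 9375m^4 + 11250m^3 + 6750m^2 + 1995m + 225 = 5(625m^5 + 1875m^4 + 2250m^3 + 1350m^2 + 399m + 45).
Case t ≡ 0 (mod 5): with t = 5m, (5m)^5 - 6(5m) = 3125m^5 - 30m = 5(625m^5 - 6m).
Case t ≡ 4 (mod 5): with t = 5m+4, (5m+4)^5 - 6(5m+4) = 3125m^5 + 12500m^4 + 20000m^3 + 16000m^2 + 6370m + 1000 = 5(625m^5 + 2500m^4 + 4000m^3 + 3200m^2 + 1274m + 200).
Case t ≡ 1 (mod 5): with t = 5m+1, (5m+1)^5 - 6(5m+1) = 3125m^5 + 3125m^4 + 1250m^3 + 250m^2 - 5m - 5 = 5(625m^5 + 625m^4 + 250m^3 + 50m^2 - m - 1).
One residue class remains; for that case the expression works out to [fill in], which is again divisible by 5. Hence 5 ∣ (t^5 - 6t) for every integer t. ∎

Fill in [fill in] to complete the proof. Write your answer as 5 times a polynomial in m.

5(625m^5 + 1250m^4 + 1000m^3 + 400m^2 + 74m + 4)

The residues treated are {3, 0, 4, 1}, so the missing case is t ≡ 2 (mod 5); write t = 5m+2.
Then (5m+2)^5 - 6(5m+2) = 3125m^5 + 6250m^4 + 5000m^3 + 2000m^2 + 370m + 20 = 5(625m^5 + 1250m^4 + 1000m^3 + 400m^2 + 74m + 4).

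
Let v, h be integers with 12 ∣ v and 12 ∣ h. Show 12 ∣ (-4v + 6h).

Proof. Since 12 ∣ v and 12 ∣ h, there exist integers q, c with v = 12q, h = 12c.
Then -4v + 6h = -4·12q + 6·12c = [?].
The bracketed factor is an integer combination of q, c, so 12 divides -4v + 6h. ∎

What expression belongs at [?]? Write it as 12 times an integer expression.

12(6c - 4q)

Each term has a factor of 12: -4·12q + 6·12c = 12·(6c - 4q).
Since 6c - 4q is an integer, 12 ∣ (-4v + 6h).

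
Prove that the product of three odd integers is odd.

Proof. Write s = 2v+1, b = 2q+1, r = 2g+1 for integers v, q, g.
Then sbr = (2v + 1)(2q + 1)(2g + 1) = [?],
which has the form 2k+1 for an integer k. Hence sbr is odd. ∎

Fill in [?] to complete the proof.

2(4gqv + 2gq + 2gv + g + 2qv + q + v) + 1

(2v + 1)(2q + 1)(2g + 1) = 8gqv + 4gq + 4gv + 2g + 4qv + 2q + 2v + 1
= 2(4gqv + 2gq + 2gv + g + 2qv + q + v) + 1.
Since 4gqv + 2gq + 2gv + g + 2qv + q + v is an integer, the product is of the form 2k+1 for an integer k.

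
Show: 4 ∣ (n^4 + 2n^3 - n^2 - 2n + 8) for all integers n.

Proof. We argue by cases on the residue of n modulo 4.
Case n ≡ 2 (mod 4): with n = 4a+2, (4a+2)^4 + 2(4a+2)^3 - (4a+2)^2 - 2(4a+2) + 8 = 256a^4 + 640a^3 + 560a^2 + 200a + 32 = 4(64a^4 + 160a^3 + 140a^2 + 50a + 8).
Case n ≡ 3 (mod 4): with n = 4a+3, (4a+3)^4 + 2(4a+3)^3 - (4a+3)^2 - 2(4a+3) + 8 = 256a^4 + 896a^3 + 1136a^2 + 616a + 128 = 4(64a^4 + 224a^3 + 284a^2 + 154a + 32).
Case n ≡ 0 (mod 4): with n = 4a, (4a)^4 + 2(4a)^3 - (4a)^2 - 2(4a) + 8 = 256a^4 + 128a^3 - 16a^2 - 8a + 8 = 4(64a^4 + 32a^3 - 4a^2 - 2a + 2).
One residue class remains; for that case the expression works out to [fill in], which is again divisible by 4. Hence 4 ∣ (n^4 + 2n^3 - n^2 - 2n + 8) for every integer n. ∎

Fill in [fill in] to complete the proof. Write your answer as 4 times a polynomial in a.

Only n ≡ 1 (mod 4) is unaccounted for. Put n = 4a+1:
(4a+1)^4 + 2(4a+1)^3 - (4a+1)^2 - 2(4a+1) + 8 expands to 256a^4 + 384a^3 + 176a^2 + 24a + 8,
and factoring out 4 leaves 4(64a^4 + 96a^3 + 44a^2 + 6a + 2).

4(64a^4 + 96a^3 + 44a^2 + 6a + 2)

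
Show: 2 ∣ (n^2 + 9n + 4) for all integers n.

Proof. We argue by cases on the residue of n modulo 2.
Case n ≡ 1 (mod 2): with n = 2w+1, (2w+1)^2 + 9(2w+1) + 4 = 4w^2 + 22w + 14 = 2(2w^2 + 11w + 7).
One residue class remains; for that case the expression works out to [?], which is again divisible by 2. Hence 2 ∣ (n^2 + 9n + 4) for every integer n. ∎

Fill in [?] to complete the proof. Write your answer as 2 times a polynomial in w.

2(2w^2 + 9w + 2)

Only n ≡ 0 (mod 2) is unaccounted for. Put n = 2w:
(2w)^2 + 9(2w) + 4 expands to 4w^2 + 18w + 4,
and factoring out 2 leaves 2(2w^2 + 9w + 2).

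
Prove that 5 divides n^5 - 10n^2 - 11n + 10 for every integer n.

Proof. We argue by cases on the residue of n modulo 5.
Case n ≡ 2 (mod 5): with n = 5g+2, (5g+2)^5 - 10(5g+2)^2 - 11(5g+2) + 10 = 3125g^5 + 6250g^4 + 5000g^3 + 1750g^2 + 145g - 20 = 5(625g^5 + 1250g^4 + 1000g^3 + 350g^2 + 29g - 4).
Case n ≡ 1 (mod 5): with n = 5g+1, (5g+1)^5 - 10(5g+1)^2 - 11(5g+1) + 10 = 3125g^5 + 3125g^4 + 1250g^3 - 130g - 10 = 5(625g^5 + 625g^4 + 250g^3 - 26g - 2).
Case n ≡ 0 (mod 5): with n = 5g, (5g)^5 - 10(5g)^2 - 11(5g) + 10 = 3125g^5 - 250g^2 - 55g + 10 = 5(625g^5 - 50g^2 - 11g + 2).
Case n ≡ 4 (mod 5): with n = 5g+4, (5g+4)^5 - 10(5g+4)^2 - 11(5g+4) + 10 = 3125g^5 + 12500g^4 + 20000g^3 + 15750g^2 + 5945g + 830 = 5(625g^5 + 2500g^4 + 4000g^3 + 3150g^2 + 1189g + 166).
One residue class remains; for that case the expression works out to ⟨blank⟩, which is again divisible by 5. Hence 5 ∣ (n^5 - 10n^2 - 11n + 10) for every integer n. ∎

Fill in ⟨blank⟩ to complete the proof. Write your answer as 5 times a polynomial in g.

5(625g^5 + 1875g^4 + 2250g^3 + 1300g^2 + 334g + 26)

The residues treated are {2, 1, 0, 4}, so the missing case is n ≡ 3 (mod 5); write n = 5g+3.
Then (5g+3)^5 - 10(5g+3)^2 - 11(5g+3) + 10 = 3125g^5 + 9375g^4 + 11250g^3 + 6500g^2 + 1670g + 130 = 5(625g^5 + 1875g^4 + 2250g^3 + 1300g^2 + 334g + 26).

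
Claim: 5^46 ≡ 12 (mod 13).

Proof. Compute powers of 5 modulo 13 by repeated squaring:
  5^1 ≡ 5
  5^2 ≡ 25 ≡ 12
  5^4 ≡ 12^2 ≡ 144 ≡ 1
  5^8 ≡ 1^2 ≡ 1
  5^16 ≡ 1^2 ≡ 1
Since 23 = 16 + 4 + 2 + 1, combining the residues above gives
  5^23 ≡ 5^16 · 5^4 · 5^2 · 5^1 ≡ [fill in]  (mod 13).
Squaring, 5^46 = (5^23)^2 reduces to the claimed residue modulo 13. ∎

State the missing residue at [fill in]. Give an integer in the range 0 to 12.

8

Multiply the listed residues: 1 · 1 · 12 · 5 = 1 → 12 → 60.
Reducing modulo 13: 60 = 4·13 + 8, so 5^23 ≡ 8.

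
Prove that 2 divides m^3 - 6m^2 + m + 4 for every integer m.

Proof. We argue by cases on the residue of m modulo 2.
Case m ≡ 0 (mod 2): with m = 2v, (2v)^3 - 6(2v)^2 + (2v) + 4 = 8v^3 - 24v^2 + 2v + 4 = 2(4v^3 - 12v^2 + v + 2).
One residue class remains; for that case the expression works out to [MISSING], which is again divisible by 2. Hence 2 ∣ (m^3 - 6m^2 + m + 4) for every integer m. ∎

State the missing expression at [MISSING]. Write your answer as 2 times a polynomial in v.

2(4v^3 - 6v^2 - 8v)

Only m ≡ 1 (mod 2) is unaccounted for. Put m = 2v+1:
(2v+1)^3 - 6(2v+1)^2 + (2v+1) + 4 expands to 8v^3 - 12v^2 - 16v,
and factoring out 2 leaves 2(4v^3 - 6v^2 - 8v).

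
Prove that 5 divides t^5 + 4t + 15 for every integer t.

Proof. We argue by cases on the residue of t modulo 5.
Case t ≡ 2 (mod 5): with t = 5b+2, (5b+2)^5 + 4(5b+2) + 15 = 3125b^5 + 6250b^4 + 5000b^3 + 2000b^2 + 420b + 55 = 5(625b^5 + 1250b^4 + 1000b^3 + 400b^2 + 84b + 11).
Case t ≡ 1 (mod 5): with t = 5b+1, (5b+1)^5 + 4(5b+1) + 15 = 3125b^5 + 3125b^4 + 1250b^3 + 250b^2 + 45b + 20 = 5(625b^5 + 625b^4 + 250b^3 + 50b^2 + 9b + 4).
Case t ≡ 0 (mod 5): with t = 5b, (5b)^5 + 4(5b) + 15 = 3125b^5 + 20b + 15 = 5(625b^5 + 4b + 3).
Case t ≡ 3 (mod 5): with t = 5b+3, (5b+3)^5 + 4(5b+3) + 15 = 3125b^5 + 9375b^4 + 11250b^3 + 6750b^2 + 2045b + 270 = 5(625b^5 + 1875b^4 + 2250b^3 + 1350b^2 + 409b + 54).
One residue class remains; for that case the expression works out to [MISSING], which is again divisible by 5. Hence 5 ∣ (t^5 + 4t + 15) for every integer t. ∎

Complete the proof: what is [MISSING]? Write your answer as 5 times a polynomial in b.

5(625b^5 + 2500b^4 + 4000b^3 + 3200b^2 + 1284b + 211)

Only t ≡ 4 (mod 5) is unaccounted for. Put t = 5b+4:
(5b+4)^5 + 4(5b+4) + 15 expands to 3125b^5 + 12500b^4 + 20000b^3 + 16000b^2 + 6420b + 1055,
and factoring out 5 leaves 5(625b^5 + 2500b^4 + 4000b^3 + 3200b^2 + 1284b + 211).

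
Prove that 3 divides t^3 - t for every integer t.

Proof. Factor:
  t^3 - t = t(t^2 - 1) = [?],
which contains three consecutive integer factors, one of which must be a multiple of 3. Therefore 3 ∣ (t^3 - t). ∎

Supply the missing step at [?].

(t - 1)t(t + 1)

t(t^2 - 1) = t(t - 1)(t + 1) = (t - 1)t(t + 1).
These three factors are consecutive integers, so their product is divisible by 3.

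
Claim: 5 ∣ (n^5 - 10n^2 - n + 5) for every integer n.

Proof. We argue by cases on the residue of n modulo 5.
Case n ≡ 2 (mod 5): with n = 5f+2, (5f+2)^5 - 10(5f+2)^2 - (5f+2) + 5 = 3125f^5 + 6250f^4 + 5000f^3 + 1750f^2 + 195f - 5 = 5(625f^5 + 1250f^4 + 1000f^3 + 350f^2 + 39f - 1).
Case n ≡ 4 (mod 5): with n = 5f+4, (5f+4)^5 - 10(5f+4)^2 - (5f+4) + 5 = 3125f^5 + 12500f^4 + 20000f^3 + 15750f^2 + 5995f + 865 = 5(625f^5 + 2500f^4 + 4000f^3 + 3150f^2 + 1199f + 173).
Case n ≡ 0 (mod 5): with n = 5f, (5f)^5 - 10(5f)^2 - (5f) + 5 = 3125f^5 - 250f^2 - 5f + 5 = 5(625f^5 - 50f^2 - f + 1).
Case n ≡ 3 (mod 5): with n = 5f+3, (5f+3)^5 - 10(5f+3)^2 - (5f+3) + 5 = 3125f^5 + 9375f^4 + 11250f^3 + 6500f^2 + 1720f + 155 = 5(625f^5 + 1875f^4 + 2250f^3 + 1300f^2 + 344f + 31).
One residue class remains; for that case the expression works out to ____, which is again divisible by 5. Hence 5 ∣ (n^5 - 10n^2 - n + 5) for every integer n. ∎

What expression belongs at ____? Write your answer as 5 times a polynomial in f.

5(625f^5 + 625f^4 + 250f^3 - 16f - 1)

Only n ≡ 1 (mod 5) is unaccounted for. Put n = 5f+1:
(5f+1)^5 - 10(5f+1)^2 - (5f+1) + 5 expands to 3125f^5 + 3125f^4 + 1250f^3 - 80f - 5,
and factoring out 5 leaves 5(625f^5 + 625f^4 + 250f^3 - 16f - 1).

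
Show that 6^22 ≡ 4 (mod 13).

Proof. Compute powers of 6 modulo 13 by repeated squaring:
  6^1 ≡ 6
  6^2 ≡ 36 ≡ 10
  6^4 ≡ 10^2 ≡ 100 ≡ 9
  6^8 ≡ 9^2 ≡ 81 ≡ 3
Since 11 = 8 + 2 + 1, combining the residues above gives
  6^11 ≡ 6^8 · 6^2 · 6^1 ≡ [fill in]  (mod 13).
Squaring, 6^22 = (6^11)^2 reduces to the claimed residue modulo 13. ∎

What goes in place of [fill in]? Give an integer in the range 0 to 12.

Multiply the listed residues: 3 · 10 · 6 = 30 → 180.
Reducing modulo 13: 180 = 13·13 + 11, so 6^11 ≡ 11.

11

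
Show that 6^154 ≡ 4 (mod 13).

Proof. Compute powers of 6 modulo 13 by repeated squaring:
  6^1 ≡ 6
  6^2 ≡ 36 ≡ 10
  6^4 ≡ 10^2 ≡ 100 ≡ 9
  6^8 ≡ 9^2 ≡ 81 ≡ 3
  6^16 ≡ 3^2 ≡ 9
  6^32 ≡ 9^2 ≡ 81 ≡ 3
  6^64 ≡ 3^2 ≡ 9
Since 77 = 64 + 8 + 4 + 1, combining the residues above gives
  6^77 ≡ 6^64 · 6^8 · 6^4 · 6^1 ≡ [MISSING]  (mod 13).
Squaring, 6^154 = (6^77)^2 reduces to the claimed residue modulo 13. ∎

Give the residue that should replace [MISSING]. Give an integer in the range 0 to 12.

2

Multiply the listed residues: 9 · 3 · 9 · 6 = 27 → 243 → 1458.
Reducing modulo 13: 1458 = 112·13 + 2, so 6^77 ≡ 2.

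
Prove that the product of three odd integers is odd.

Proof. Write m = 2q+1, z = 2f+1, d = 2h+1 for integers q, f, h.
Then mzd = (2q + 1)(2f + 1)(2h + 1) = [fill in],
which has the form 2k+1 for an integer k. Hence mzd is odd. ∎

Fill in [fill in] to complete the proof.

Expanding: (2q + 1)(2f + 1)(2h + 1) = 8fhq + 4fh + 4fq + 2f + 4hq + 2h + 2q + 1.
Every term except the constant is even, so this is 2(4fhq + 2fh + 2fq + f + 2hq + h + q) + 1,
and 4fhq + 2fh + 2fq + f + 2hq + h + q ∈ ℤ gives the required form.

2(4fhq + 2fh + 2fq + f + 2hq + h + q) + 1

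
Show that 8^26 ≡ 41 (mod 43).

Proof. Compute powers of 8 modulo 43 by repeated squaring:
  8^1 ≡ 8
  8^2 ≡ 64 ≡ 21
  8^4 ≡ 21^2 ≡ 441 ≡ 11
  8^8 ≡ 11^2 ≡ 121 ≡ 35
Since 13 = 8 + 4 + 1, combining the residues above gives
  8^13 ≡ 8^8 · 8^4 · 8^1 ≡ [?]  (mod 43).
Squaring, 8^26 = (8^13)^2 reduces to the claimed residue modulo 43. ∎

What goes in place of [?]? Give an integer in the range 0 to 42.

27

Multiply the listed residues: 35 · 11 · 8 = 385 → 3080.
Reducing modulo 43: 3080 = 71·43 + 27, so 8^13 ≡ 27.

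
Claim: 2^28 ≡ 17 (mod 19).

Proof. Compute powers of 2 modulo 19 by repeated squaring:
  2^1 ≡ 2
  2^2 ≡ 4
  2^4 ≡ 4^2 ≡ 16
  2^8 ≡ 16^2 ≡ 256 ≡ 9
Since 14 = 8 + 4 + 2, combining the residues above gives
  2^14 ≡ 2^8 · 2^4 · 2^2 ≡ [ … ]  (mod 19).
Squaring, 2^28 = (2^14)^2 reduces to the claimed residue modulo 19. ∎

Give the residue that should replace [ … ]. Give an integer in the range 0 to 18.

Multiply the listed residues: 9 · 16 · 4 = 144 → 576.
Reducing modulo 19: 576 = 30·19 + 6, so 2^14 ≡ 6.

6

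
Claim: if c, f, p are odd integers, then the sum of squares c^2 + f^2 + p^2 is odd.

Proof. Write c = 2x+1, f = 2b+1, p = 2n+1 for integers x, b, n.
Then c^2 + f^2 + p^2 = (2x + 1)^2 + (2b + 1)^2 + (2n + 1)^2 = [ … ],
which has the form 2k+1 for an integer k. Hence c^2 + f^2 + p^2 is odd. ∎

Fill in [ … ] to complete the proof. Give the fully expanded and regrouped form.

(2x + 1)^2 + (2b + 1)^2 + (2n + 1)^2 = 4b^2 + 4b + 4n^2 + 4n + 4x^2 + 4x + 3
= 2(2b^2 + 2b + 2n^2 + 2n + 2x^2 + 2x + 1) + 1.
Since 2b^2 + 2b + 2n^2 + 2n + 2x^2 + 2x + 1 is an integer, the sum of squares is of the form 2k+1 for an integer k.

2(2b^2 + 2b + 2n^2 + 2n + 2x^2 + 2x + 1) + 1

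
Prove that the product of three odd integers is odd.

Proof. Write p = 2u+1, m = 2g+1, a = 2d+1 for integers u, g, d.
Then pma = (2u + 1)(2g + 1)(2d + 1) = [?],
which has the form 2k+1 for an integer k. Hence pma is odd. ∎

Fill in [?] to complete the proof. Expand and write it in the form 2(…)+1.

2(4dgu + 2dg + 2du + d + 2gu + g + u) + 1

Expanding: (2u + 1)(2g + 1)(2d + 1) = 8dgu + 4dg + 4du + 2d + 4gu + 2g + 2u + 1.
Every term except the constant is even, so this is 2(4dgu + 2dg + 2du + d + 2gu + g + u) + 1,
and 4dgu + 2dg + 2du + d + 2gu + g + u ∈ ℤ gives the required form.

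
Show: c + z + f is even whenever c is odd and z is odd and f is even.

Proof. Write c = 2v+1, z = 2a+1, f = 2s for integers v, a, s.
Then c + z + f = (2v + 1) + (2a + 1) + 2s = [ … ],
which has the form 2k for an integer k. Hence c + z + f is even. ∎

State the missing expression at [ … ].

Expanding: (2v + 1) + (2a + 1) + 2s = 2a + 2s + 2v + 2.
Every term is even; pulling out the factor of 2 gives 2(a + s + v + 1).

2(a + s + v + 1)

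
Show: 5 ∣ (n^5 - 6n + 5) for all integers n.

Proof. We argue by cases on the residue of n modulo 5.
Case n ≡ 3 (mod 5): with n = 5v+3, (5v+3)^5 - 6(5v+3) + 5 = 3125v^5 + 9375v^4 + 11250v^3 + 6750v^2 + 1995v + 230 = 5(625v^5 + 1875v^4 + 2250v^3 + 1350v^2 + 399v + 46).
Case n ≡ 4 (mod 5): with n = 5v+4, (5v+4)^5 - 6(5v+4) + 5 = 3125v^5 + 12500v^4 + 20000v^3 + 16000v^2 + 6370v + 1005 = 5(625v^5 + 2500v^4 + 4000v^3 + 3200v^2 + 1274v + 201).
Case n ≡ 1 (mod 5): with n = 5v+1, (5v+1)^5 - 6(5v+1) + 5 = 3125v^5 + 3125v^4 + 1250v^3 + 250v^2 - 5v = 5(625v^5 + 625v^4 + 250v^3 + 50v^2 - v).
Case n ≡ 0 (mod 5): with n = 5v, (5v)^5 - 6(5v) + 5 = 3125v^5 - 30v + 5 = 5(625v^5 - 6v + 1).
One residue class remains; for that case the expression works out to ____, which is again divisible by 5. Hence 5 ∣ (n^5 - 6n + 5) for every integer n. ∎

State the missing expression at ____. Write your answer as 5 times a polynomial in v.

Only n ≡ 2 (mod 5) is unaccounted for. Put n = 5v+2:
(5v+2)^5 - 6(5v+2) + 5 expands to 3125v^5 + 6250v^4 + 5000v^3 + 2000v^2 + 370v + 25,
and factoring out 5 leaves 5(625v^5 + 1250v^4 + 1000v^3 + 400v^2 + 74v + 5).

5(625v^5 + 1250v^4 + 1000v^3 + 400v^2 + 74v + 5)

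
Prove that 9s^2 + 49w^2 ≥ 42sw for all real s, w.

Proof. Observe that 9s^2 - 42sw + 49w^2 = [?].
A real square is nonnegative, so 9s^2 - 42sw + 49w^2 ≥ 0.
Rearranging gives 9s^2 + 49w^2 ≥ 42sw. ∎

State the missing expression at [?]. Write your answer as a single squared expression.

The leading and trailing coefficients are 3^2 and 7^2, and 42 = 2·3·7, so the trinomial is (3s - 7w)^2.
Hence 9s^2 - 42sw + 49w^2 ≥ 0.

(3s - 7w)^2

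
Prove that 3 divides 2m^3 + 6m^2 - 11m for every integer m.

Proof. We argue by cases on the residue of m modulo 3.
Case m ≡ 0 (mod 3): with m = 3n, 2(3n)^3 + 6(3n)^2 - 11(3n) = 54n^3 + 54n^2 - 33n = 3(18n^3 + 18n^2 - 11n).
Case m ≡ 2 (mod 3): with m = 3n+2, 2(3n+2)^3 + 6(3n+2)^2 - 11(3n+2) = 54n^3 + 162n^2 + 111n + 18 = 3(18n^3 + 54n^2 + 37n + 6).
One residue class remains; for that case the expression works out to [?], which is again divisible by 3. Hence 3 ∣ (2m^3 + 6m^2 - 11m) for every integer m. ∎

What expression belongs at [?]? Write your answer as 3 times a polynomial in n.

3(18n^3 + 36n^2 + 7n - 1)

The residues treated are {0, 2}, so the missing case is m ≡ 1 (mod 3); write m = 3n+1.
Then 2(3n+1)^3 + 6(3n+1)^2 - 11(3n+1) = 54n^3 + 108n^2 + 21n - 3 = 3(18n^3 + 36n^2 + 7n - 1).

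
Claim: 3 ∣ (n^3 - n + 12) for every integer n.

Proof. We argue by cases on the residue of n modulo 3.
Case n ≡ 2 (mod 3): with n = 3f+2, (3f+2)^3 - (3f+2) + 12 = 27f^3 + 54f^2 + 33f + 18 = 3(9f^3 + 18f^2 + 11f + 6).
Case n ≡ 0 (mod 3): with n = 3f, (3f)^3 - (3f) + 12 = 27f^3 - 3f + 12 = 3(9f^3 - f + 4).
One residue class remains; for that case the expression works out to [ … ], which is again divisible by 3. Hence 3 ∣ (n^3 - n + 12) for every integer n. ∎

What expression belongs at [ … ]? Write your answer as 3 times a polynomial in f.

3(9f^3 + 9f^2 + 2f + 4)

Only n ≡ 1 (mod 3) is unaccounted for. Put n = 3f+1:
(3f+1)^3 - (3f+1) + 12 expands to 27f^3 + 27f^2 + 6f + 12,
and factoring out 3 leaves 3(9f^3 + 9f^2 + 2f + 4).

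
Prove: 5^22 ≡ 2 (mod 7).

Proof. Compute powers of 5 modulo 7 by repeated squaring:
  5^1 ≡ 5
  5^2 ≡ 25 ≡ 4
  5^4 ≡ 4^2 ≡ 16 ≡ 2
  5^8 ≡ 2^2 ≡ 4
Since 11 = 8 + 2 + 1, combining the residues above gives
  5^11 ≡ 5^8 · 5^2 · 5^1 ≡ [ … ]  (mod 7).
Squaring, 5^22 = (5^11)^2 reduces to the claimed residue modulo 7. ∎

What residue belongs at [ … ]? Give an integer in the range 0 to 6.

5^8 · 5^2 · 5^1 ≡ 4 · 4 · 5 = 80.
80 mod 7 = 3, so 5^11 ≡ 3 (mod 7).

3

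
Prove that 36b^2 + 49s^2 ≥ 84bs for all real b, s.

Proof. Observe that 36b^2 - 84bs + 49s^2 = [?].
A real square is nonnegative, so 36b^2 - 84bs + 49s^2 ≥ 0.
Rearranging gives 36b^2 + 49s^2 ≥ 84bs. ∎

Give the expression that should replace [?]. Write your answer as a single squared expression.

(6b - 7s)^2

The leading and trailing coefficients are 6^2 and 7^2, and 84 = 2·6·7, so the trinomial is (6b - 7s)^2.
Hence 36b^2 - 84bs + 49s^2 ≥ 0.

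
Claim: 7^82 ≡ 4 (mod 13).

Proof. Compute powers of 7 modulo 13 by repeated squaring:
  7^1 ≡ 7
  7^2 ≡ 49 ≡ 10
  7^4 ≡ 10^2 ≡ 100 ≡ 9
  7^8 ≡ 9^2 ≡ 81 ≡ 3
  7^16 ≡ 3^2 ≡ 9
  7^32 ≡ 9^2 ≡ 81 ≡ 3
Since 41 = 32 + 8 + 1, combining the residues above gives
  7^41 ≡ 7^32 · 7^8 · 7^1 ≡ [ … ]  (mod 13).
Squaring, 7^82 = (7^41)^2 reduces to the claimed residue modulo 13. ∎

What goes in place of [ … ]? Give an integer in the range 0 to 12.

Multiply the listed residues: 3 · 3 · 7 = 9 → 63.
Reducing modulo 13: 63 = 4·13 + 11, so 7^41 ≡ 11.

11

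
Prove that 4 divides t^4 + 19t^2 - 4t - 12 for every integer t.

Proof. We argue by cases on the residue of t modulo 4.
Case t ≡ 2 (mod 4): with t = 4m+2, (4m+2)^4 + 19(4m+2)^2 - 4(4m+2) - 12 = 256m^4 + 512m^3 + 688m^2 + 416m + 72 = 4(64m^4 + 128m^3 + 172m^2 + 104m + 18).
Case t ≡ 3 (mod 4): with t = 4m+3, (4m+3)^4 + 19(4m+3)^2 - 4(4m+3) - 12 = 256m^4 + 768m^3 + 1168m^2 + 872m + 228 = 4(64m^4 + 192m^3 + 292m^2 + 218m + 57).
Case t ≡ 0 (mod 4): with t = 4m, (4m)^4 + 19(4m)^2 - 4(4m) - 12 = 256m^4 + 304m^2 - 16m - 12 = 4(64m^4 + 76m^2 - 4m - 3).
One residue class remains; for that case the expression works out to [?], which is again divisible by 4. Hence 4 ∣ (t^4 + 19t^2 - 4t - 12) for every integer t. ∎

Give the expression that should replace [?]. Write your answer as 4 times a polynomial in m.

4(64m^4 + 64m^3 + 100m^2 + 38m + 1)

The residues treated are {2, 3, 0}, so the missing case is t ≡ 1 (mod 4); write t = 4m+1.
Then (4m+1)^4 + 19(4m+1)^2 - 4(4m+1) - 12 = 256m^4 + 256m^3 + 400m^2 + 152m + 4 = 4(64m^4 + 64m^3 + 100m^2 + 38m + 1).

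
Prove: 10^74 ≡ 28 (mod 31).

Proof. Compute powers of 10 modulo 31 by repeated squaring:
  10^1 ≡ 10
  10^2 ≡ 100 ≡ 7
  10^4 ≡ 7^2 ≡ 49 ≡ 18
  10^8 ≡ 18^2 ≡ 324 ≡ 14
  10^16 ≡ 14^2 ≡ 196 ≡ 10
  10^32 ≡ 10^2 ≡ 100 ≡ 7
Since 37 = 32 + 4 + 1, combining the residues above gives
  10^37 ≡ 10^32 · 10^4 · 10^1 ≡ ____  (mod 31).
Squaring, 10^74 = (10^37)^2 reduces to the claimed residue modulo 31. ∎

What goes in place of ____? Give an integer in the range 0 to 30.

10^32 · 10^4 · 10^1 ≡ 7 · 18 · 10 = 1260.
1260 mod 31 = 20, so 10^37 ≡ 20 (mod 31).

20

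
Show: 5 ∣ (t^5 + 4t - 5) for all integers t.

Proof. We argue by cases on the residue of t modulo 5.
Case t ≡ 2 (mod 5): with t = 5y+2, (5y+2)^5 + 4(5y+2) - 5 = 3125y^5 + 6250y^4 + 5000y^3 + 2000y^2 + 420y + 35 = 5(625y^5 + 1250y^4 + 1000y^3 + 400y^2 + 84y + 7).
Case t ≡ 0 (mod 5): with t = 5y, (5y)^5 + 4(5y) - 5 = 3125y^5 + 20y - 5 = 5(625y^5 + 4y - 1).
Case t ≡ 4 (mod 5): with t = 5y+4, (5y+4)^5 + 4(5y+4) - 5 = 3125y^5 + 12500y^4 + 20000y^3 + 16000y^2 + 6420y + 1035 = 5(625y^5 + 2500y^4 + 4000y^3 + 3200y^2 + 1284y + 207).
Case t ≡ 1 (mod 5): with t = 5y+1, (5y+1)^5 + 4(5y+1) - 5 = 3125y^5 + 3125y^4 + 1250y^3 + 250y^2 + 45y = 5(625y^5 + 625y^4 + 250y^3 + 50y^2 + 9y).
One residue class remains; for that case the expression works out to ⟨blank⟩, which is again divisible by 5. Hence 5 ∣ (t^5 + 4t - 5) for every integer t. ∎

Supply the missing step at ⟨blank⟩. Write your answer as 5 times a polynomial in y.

Only t ≡ 3 (mod 5) is unaccounted for. Put t = 5y+3:
(5y+3)^5 + 4(5y+3) - 5 expands to 3125y^5 + 9375y^4 + 11250y^3 + 6750y^2 + 2045y + 250,
and factoring out 5 leaves 5(625y^5 + 1875y^4 + 2250y^3 + 1350y^2 + 409y + 50).

5(625y^5 + 1875y^4 + 2250y^3 + 1350y^2 + 409y + 50)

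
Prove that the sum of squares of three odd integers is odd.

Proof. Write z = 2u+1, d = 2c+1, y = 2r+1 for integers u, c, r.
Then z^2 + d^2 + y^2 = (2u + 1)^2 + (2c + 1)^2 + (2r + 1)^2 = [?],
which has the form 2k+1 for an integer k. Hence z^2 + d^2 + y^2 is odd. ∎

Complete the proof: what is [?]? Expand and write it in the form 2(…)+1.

Expanding: (2u + 1)^2 + (2c + 1)^2 + (2r + 1)^2 = 4c^2 + 4c + 4r^2 + 4r + 4u^2 + 4u + 3.
Every term except the constant is even, so this is 2(2c^2 + 2c + 2r^2 + 2r + 2u^2 + 2u + 1) + 1,
and 2c^2 + 2c + 2r^2 + 2r + 2u^2 + 2u + 1 ∈ ℤ gives the required form.

2(2c^2 + 2c + 2r^2 + 2r + 2u^2 + 2u + 1) + 1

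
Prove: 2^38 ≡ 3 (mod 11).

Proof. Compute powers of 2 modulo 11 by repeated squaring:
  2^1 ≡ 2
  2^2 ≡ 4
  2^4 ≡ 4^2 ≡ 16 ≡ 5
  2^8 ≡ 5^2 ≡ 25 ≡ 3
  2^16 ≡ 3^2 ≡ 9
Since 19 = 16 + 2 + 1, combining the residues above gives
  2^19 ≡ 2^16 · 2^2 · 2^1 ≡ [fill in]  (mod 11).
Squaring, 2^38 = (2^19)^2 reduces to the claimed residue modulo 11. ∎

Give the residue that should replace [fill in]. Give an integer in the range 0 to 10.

2^16 · 2^2 · 2^1 ≡ 9 · 4 · 2 = 72.
72 mod 11 = 6, so 2^19 ≡ 6 (mod 11).

6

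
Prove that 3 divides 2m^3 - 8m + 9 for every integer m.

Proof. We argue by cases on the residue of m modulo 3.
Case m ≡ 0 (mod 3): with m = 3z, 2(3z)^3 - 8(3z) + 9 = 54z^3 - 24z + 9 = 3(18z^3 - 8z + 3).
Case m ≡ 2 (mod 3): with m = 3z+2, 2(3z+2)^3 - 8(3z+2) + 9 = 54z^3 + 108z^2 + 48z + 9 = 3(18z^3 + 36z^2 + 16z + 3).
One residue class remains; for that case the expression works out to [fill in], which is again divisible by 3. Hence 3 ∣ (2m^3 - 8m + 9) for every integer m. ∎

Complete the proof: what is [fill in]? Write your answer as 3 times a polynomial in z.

3(18z^3 + 18z^2 - 2z + 1)

Only m ≡ 1 (mod 3) is unaccounted for. Put m = 3z+1:
2(3z+1)^3 - 8(3z+1) + 9 expands to 54z^3 + 54z^2 - 6z + 3,
and factoring out 3 leaves 3(18z^3 + 18z^2 - 2z + 1).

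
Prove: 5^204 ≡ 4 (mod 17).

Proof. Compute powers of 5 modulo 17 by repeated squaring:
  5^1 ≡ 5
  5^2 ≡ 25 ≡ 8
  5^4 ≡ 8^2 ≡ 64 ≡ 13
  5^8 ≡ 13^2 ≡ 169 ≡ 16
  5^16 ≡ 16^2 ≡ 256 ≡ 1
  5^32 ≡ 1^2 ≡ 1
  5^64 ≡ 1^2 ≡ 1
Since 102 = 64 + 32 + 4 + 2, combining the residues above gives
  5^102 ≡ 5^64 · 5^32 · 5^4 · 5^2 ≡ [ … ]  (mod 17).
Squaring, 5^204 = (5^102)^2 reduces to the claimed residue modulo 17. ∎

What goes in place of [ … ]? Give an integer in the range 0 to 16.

5^64 · 5^32 · 5^4 · 5^2 ≡ 1 · 1 · 13 · 8 = 104.
104 mod 17 = 2, so 5^102 ≡ 2 (mod 17).

2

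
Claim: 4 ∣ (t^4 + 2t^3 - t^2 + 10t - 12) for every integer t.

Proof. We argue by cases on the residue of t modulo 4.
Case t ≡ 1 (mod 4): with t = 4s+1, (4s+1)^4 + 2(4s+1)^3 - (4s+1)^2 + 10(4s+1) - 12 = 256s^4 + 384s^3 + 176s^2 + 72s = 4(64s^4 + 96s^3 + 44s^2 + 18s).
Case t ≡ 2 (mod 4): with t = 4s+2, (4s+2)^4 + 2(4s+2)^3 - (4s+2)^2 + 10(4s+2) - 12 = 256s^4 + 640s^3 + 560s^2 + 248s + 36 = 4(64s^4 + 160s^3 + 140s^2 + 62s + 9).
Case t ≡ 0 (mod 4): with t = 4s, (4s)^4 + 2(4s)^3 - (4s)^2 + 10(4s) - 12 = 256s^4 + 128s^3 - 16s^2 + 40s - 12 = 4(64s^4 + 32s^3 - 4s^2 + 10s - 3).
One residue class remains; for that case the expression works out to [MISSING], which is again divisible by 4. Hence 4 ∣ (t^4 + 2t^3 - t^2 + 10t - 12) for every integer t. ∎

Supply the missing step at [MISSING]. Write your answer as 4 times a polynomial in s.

4(64s^4 + 224s^3 + 284s^2 + 166s + 36)

The residues treated are {1, 2, 0}, so the missing case is t ≡ 3 (mod 4); write t = 4s+3.
Then (4s+3)^4 + 2(4s+3)^3 - (4s+3)^2 + 10(4s+3) - 12 = 256s^4 + 896s^3 + 1136s^2 + 664s + 144 = 4(64s^4 + 224s^3 + 284s^2 + 166s + 36).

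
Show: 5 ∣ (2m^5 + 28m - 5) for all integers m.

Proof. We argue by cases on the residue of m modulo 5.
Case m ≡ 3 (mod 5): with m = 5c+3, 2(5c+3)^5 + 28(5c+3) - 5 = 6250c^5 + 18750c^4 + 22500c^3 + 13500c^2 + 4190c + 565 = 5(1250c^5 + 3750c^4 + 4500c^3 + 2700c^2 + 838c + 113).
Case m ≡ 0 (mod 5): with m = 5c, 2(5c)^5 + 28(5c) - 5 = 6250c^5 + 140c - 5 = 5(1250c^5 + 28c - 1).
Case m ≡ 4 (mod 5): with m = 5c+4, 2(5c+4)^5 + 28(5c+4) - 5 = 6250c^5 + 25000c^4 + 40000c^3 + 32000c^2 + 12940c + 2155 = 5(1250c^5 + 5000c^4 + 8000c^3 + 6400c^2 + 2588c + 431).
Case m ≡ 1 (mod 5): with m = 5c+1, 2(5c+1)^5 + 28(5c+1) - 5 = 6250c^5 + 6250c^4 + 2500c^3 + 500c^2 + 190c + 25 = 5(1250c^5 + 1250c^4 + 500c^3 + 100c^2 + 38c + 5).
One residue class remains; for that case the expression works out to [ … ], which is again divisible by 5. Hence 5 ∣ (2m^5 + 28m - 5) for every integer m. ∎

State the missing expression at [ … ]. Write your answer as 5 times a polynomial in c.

5(1250c^5 + 2500c^4 + 2000c^3 + 800c^2 + 188c + 23)

The residues treated are {3, 0, 4, 1}, so the missing case is m ≡ 2 (mod 5); write m = 5c+2.
Then 2(5c+2)^5 + 28(5c+2) - 5 = 6250c^5 + 12500c^4 + 10000c^3 + 4000c^2 + 940c + 115 = 5(1250c^5 + 2500c^4 + 2000c^3 + 800c^2 + 188c + 23).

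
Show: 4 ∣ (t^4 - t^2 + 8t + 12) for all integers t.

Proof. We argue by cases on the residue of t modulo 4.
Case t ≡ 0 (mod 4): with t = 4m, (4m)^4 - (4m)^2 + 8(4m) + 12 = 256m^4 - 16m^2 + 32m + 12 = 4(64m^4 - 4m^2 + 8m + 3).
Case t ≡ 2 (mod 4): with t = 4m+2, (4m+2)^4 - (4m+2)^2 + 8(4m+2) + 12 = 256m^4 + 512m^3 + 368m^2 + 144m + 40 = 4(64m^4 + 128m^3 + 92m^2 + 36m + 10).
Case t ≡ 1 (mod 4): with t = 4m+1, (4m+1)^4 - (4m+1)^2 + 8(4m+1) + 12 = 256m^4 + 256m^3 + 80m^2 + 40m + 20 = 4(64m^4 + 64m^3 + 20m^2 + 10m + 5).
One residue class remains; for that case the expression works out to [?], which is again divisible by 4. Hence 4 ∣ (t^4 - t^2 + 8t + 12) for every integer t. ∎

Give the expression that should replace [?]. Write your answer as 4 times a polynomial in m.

4(64m^4 + 192m^3 + 212m^2 + 110m + 27)

Only t ≡ 3 (mod 4) is unaccounted for. Put t = 4m+3:
(4m+3)^4 - (4m+3)^2 + 8(4m+3) + 12 expands to 256m^4 + 768m^3 + 848m^2 + 440m + 108,
and factoring out 4 leaves 4(64m^4 + 192m^3 + 212m^2 + 110m + 27).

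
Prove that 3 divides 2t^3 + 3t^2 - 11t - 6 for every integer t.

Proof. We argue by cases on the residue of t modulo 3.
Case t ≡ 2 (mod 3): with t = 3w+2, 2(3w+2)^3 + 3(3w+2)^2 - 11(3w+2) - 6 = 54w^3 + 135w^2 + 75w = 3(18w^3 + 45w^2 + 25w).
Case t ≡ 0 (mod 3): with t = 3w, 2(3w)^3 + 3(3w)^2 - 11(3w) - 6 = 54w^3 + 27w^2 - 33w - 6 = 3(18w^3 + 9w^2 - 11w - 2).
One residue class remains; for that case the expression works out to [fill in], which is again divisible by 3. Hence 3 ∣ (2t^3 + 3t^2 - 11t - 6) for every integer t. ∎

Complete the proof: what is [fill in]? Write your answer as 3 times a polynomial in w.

The residues treated are {2, 0}, so the missing case is t ≡ 1 (mod 3); write t = 3w+1.
Then 2(3w+1)^3 + 3(3w+1)^2 - 11(3w+1) - 6 = 54w^3 + 81w^2 + 3w - 12 = 3(18w^3 + 27w^2 + w - 4).

3(18w^3 + 27w^2 + w - 4)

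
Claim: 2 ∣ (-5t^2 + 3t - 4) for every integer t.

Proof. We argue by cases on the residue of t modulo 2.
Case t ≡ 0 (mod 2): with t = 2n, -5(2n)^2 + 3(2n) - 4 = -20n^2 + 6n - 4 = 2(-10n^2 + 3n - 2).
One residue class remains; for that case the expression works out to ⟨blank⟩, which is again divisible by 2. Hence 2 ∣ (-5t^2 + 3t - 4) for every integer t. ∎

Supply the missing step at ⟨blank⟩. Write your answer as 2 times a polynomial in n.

2(-10n^2 - 7n - 3)

Only t ≡ 1 (mod 2) is unaccounted for. Put t = 2n+1:
-5(2n+1)^2 + 3(2n+1) - 4 expands to -20n^2 - 14n - 6,
and factoring out 2 leaves 2(-10n^2 - 7n - 3).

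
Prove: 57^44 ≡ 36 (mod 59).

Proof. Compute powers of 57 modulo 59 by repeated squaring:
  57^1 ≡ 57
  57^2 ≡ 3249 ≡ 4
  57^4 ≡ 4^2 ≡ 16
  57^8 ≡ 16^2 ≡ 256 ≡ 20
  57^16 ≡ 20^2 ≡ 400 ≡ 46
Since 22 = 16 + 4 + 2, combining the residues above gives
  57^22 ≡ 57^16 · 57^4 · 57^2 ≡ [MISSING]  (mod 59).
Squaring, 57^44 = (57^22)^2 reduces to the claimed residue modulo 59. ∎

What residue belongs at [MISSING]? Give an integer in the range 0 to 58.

57^16 · 57^4 · 57^2 ≡ 46 · 16 · 4 = 2944.
2944 mod 59 = 53, so 57^22 ≡ 53 (mod 59).

53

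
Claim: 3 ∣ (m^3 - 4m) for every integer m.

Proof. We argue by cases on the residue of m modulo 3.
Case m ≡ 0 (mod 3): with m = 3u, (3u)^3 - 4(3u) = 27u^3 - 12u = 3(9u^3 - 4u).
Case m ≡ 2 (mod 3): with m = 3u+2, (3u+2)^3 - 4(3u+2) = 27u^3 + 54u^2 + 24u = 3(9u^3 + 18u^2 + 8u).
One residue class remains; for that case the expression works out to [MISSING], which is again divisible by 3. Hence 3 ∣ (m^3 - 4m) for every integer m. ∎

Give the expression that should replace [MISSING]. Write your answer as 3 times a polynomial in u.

The residues treated are {0, 2}, so the missing case is m ≡ 1 (mod 3); write m = 3u+1.
Then (3u+1)^3 - 4(3u+1) = 27u^3 + 27u^2 - 3u - 3 = 3(9u^3 + 9u^2 - u - 1).

3(9u^3 + 9u^2 - u - 1)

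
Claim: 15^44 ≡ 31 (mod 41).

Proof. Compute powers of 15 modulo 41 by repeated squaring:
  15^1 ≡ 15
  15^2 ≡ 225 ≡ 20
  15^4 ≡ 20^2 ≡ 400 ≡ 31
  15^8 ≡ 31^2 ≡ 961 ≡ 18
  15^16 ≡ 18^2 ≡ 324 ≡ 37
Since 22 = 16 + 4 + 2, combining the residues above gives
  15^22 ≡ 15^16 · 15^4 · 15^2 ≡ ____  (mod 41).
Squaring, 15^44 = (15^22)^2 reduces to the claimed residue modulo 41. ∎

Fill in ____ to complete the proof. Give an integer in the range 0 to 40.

Multiply the listed residues: 37 · 31 · 20 = 1147 → 22940.
Reducing modulo 41: 22940 = 559·41 + 21, so 15^22 ≡ 21.

21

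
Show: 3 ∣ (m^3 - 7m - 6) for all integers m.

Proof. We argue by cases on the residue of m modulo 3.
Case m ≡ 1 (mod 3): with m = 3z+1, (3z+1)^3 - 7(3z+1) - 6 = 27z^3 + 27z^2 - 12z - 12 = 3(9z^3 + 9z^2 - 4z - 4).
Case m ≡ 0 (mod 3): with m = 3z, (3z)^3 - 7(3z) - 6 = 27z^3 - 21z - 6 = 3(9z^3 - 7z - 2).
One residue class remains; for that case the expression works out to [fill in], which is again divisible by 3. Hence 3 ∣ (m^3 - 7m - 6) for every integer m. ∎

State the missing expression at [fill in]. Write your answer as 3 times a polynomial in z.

Only m ≡ 2 (mod 3) is unaccounted for. Put m = 3z+2:
(3z+2)^3 - 7(3z+2) - 6 expands to 27z^3 + 54z^2 + 15z - 12,
and factoring out 3 leaves 3(9z^3 + 18z^2 + 5z - 4).

3(9z^3 + 18z^2 + 5z - 4)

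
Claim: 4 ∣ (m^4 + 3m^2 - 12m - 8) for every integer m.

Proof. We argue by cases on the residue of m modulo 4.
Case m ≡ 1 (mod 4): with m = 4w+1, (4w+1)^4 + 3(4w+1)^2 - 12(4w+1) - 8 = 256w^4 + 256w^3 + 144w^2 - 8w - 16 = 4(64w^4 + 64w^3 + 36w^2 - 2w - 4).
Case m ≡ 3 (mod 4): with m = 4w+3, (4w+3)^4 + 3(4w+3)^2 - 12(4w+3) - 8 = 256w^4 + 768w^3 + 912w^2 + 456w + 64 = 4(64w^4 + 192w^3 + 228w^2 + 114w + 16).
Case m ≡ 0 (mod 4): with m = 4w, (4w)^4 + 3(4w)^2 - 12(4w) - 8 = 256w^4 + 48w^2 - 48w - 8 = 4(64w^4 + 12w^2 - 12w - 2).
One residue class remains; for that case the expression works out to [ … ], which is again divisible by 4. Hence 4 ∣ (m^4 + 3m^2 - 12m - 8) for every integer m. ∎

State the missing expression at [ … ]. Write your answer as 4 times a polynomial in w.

4(64w^4 + 128w^3 + 108w^2 + 32w - 1)

The residues treated are {1, 3, 0}, so the missing case is m ≡ 2 (mod 4); write m = 4w+2.
Then (4w+2)^4 + 3(4w+2)^2 - 12(4w+2) - 8 = 256w^4 + 512w^3 + 432w^2 + 128w - 4 = 4(64w^4 + 128w^3 + 108w^2 + 32w - 1).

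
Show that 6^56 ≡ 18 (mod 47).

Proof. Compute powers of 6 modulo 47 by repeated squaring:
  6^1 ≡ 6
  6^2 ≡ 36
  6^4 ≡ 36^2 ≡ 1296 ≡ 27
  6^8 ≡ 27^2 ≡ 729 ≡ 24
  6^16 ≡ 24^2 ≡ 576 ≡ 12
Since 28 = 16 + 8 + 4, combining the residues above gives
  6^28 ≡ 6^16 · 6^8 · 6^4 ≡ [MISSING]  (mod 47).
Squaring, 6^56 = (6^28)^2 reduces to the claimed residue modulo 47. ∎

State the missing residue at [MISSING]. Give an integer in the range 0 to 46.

21

6^16 · 6^8 · 6^4 ≡ 12 · 24 · 27 = 7776.
7776 mod 47 = 21, so 6^28 ≡ 21 (mod 47).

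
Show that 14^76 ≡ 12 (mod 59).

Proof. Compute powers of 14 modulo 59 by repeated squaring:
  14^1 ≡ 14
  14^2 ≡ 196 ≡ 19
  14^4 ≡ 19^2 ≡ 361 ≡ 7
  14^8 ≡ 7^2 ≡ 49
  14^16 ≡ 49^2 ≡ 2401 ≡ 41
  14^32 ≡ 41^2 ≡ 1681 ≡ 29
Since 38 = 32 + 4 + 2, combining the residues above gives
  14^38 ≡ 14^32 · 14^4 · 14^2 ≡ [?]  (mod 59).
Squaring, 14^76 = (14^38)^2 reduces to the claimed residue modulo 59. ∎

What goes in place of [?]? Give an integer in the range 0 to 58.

14^32 · 14^4 · 14^2 ≡ 29 · 7 · 19 = 3857.
3857 mod 59 = 22, so 14^38 ≡ 22 (mod 59).

22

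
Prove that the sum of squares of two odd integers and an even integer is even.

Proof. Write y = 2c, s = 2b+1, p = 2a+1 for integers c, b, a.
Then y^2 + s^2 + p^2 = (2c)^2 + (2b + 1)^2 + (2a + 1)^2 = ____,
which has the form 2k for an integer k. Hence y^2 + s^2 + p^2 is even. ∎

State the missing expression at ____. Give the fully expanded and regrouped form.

2(2a^2 + 2a + 2b^2 + 2b + 2c^2 + 1)

Expanding: (2c)^2 + (2b + 1)^2 + (2a + 1)^2 = 4a^2 + 4a + 4b^2 + 4b + 4c^2 + 2.
Every term is even; pulling out the factor of 2 gives 2(2a^2 + 2a + 2b^2 + 2b + 2c^2 + 1).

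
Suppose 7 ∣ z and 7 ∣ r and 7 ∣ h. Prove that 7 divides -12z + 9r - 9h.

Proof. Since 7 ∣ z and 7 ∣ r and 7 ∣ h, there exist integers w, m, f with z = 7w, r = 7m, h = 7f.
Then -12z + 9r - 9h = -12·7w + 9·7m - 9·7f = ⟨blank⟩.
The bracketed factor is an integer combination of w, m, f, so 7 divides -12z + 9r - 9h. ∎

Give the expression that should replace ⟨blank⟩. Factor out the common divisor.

Pull the common 7 out of every term: -12·7w + 9·7m - 9·7f = 7(-9f + 9m - 12w).
-9f + 9m - 12w is an integer, which exhibits the divisibility.

7(-9f + 9m - 12w)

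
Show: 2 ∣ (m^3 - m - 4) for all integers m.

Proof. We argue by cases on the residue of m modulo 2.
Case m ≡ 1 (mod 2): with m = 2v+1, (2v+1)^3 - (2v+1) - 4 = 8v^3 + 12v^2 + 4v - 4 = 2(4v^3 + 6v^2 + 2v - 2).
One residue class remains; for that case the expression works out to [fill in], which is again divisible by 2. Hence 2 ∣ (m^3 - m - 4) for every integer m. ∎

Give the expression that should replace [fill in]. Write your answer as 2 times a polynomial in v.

2(4v^3 - v - 2)

Only m ≡ 0 (mod 2) is unaccounted for. Put m = 2v:
(2v)^3 - (2v) - 4 expands to 8v^3 - 2v - 4,
and factoring out 2 leaves 2(4v^3 - v - 2).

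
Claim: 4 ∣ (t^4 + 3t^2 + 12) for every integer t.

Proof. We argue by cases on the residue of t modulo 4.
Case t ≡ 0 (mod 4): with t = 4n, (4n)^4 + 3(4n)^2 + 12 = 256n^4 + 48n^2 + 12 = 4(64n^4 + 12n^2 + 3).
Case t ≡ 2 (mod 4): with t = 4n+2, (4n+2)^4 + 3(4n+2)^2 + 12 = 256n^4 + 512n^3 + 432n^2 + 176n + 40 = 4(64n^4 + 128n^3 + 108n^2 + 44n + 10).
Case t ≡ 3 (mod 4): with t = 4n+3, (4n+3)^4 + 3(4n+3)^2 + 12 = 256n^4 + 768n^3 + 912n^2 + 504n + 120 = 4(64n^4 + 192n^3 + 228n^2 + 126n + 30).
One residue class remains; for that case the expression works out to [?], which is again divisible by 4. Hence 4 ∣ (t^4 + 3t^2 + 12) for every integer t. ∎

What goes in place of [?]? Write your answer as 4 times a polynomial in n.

4(64n^4 + 64n^3 + 36n^2 + 10n + 4)

The residues treated are {0, 2, 3}, so the missing case is t ≡ 1 (mod 4); write t = 4n+1.
Then (4n+1)^4 + 3(4n+1)^2 + 12 = 256n^4 + 256n^3 + 144n^2 + 40n + 16 = 4(64n^4 + 64n^3 + 36n^2 + 10n + 4).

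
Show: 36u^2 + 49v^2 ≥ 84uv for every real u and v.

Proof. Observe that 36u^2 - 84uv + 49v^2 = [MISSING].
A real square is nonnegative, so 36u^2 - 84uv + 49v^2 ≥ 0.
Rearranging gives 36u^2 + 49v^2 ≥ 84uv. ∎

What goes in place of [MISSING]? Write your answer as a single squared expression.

The leading and trailing coefficients are 6^2 and 7^2, and 84 = 2·6·7, so the trinomial is (6u - 7v)^2.
Hence 36u^2 - 84uv + 49v^2 ≥ 0.

(6u - 7v)^2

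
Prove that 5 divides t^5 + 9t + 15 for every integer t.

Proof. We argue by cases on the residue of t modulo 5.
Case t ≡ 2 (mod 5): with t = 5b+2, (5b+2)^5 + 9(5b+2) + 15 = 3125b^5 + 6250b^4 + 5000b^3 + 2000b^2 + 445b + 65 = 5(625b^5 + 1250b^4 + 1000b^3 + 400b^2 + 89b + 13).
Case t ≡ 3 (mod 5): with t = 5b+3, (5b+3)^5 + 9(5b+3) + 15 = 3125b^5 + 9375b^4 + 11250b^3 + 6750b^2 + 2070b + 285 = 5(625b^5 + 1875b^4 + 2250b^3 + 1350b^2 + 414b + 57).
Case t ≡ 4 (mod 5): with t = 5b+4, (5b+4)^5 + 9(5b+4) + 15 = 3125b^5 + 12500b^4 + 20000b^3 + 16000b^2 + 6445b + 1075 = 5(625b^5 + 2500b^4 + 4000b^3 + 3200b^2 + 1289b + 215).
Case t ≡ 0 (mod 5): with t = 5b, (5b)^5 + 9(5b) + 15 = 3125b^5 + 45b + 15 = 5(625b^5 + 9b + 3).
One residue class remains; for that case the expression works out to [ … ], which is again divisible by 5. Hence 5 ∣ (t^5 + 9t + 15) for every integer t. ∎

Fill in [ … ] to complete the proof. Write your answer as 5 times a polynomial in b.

The residues treated are {2, 3, 4, 0}, so the missing case is t ≡ 1 (mod 5); write t = 5b+1.
Then (5b+1)^5 + 9(5b+1) + 15 = 3125b^5 + 3125b^4 + 1250b^3 + 250b^2 + 70b + 25 = 5(625b^5 + 625b^4 + 250b^3 + 50b^2 + 14b + 5).

5(625b^5 + 625b^4 + 250b^3 + 50b^2 + 14b + 5)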